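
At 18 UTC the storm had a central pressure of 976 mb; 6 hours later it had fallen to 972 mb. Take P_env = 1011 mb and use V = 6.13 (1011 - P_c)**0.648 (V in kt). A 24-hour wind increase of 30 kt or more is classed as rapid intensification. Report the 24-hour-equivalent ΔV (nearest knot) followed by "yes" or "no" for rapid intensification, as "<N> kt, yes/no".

V₁: ΔP = 35, V ≈ 6.13 × 35^0.648 ≈ 61.38 kt.
V₂: ΔP = 39, V ≈ 6.13 × 39^0.648 ≈ 65.84 kt.
ΔV over 6 h = 4.46 kt → 24 h equivalent = 4.46 × 24/6 ≈ 17.84 kt.
18 kt < 30 kt ⇒ not rapid intensification.

18 kt, no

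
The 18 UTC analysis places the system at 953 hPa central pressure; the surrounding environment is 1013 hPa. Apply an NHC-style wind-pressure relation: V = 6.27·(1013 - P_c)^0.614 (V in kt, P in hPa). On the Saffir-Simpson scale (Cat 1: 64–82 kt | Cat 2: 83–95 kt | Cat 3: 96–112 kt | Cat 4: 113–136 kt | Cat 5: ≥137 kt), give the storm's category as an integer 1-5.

ΔP = 1013 − 953 = 60 hPa.
V ≈ 6.27 × 60^0.614 = 6.27 × 12.35 ≈ 77 kt.
77 kt falls in the Category 1 band.

1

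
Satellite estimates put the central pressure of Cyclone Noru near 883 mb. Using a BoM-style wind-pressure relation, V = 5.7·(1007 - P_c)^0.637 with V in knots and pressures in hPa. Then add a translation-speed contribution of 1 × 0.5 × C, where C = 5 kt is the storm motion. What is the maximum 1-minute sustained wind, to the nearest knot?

125 kt

ΔP = 1007 − 883 = 124 mb.
124^0.637 ≈ 21.553.
V ≈ 5.7 × 21.553 ≈ 122.9 kt.
Translation term: 1 × 0.5 × 5 = 2.5 kt.
Corrected V ≈ 125.4 kt → 125 kt.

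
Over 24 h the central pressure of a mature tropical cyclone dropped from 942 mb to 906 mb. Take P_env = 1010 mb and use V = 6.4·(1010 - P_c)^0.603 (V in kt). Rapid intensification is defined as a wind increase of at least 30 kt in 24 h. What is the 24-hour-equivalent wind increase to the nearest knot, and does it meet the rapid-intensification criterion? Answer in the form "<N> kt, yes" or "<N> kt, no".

24 kt, no

V₁: ΔP = 68, V ≈ 6.4 × 68^0.603 ≈ 81.50 kt.
V₂: ΔP = 104, V ≈ 6.4 × 104^0.603 ≈ 105.31 kt.
ΔV over 24 h = 23.81 kt → 24 h equivalent = 23.81 × 24/24 ≈ 23.81 kt.
24 kt < 30 kt ⇒ not rapid intensification.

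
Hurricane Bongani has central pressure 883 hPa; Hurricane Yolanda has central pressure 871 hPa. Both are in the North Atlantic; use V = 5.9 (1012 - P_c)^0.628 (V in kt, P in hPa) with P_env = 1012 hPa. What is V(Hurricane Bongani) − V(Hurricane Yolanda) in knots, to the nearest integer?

-7 kt

Hurricane Bongani: ΔP = 129; V ≈ 5.9 × 129^0.628 ≈ 124.83 kt.
Hurricane Yolanda: ΔP = 141; V ≈ 5.9 × 141^0.628 ≈ 132.00 kt.
Difference ≈ 124.83 − 132.00 = -7.17 → -7 kt.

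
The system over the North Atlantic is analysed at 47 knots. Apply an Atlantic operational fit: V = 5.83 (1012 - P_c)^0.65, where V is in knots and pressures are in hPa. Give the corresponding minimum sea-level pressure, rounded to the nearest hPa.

987 hPa

ΔP = (V / 5.83)^(1/0.65) = (47/5.83)^1.538.
47/5.83 = 8.062; 8.062^1.538 ≈ 24.80 hPa.
P_c = 1012 − 24.80 = 987.20 ≈ 987 hPa.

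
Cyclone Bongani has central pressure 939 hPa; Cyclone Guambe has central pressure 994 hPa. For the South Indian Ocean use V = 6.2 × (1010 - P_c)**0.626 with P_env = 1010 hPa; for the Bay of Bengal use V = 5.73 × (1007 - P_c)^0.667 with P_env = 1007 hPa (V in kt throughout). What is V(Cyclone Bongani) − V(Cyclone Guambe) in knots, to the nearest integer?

58 kt

Cyclone Bongani: ΔP = 71; V ≈ 6.2 × 71^0.626 ≈ 89.39 kt.
Cyclone Guambe: ΔP = 13; V ≈ 5.73 × 13^0.667 ≈ 31.71 kt.
Difference ≈ 89.39 − 31.71 = 57.68 → 58 kt.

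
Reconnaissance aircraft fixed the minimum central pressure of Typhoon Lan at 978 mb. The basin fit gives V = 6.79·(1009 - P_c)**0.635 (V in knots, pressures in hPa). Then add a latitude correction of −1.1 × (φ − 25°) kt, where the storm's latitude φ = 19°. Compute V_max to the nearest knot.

67 kt

ΔP = 1009 − 978 = 31 mb.
31^0.635 ≈ 8.851.
V ≈ 6.79 × 8.851 ≈ 60.1 kt.
Latitude correction: −1.1 × (19 − 25) = 6.6 kt.
Corrected V ≈ 66.7 kt → 67 kt.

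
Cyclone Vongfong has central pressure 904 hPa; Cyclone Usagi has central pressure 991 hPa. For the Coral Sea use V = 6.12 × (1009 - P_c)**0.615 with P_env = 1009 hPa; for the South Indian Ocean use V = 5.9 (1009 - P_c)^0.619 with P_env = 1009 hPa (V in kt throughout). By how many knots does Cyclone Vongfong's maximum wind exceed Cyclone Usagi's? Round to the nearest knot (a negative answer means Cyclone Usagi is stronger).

72 kt

Cyclone Vongfong: ΔP = 105; V ≈ 6.12 × 105^0.615 ≈ 107.10 kt.
Cyclone Usagi: ΔP = 18; V ≈ 5.9 × 18^0.619 ≈ 35.31 kt.
Difference ≈ 107.10 − 35.31 = 71.79 → 72 kt.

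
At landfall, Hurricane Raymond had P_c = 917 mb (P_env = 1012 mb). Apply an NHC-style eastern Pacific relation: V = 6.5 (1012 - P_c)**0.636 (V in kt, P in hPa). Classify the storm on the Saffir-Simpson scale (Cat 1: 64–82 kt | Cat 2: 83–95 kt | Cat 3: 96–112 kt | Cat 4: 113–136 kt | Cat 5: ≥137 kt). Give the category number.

4

ΔP = 1012 − 917 = 95 mb.
V ≈ 6.5 × 95^0.636 = 6.5 × 18.11 ≈ 118 kt.
118 kt falls in the Category 4 band.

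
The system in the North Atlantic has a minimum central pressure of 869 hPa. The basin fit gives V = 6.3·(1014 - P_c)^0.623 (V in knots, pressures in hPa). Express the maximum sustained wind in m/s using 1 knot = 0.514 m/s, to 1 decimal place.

ΔP = 1014 − 869 = 145 hPa.
V ≈ 6.3 × 145^0.623 = 6.3 × 22.209 ≈ 139.918 kt.
139.918 × 0.514 ≈ 71.92 m/s → 71.9 m/s.

71.9 m/s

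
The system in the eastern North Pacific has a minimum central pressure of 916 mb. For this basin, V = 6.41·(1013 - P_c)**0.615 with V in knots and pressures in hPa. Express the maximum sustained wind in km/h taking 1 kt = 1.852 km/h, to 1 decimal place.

197.9 km/h

ΔP = 1013 − 916 = 97 mb.
V ≈ 6.41 × 97^0.615 = 6.41 × 16.667 ≈ 106.837 kt.
106.837 × 1.852 ≈ 197.86 km/h → 197.9 km/h.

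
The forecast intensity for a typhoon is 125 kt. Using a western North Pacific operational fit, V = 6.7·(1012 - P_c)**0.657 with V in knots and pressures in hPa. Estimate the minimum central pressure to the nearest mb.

926 mb

ΔP = (V / 6.7)^(1/0.657) = (125/6.7)^1.522.
125/6.7 = 18.657; 18.657^1.522 ≈ 85.96 mb.
P_c = 1012 − 85.96 = 926.04 ≈ 926 mb.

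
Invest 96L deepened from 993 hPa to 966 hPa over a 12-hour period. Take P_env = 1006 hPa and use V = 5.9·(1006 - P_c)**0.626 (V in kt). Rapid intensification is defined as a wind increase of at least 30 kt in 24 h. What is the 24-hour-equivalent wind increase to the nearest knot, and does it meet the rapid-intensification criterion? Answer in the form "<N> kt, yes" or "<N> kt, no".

V₁: ΔP = 13, V ≈ 5.9 × 13^0.626 ≈ 29.39 kt.
V₂: ΔP = 40, V ≈ 5.9 × 40^0.626 ≈ 59.39 kt.
ΔV over 12 h = 30.00 kt → 24 h equivalent = 30.00 × 24/12 ≈ 60.00 kt.
60 kt ≥ 30 kt ⇒ rapid intensification.

60 kt, yes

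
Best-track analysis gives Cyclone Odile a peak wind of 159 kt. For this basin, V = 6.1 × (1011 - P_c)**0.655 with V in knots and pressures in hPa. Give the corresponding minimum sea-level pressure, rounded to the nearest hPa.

ΔP = (V / 6.1)^(1/0.655) = (159/6.1)^1.527.
159/6.1 = 26.066; 26.066^1.527 ≈ 145.19 hPa.
P_c = 1011 − 145.19 = 865.81 ≈ 866 hPa.

866 hPa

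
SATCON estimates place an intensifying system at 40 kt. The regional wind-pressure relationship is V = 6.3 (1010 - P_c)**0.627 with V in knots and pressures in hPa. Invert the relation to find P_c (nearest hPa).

ΔP = (V / 6.3)^(1/0.627) = (40/6.3)^1.595.
40/6.3 = 6.349; 6.349^1.595 ≈ 19.07 hPa.
P_c = 1010 − 19.07 = 990.93 ≈ 991 hPa.

991 hPa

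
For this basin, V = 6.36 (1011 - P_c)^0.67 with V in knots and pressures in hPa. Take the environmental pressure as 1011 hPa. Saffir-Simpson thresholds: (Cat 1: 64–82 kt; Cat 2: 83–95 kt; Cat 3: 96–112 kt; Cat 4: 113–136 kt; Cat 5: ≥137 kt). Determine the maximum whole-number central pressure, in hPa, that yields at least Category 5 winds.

913 hPa

Category 5 begins at V = 137 kt.
Required ΔP = (137/6.36)^(1/0.67) = 21.541^1.493 ≈ 97.71 hPa.
P_c ≤ 1011 − 97.71 = 913.29, so the highest integer P_c is 913 hPa.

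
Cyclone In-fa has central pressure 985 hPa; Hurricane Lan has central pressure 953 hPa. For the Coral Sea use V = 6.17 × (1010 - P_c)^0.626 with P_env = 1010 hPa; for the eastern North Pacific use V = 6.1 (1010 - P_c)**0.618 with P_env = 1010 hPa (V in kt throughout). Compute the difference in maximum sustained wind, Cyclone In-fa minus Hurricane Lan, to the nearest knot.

Cyclone In-fa: ΔP = 25; V ≈ 6.17 × 25^0.626 ≈ 46.28 kt.
Hurricane Lan: ΔP = 57; V ≈ 6.1 × 57^0.618 ≈ 74.21 kt.
Difference ≈ 46.28 − 74.21 = -27.93 → -28 kt.

-28 kt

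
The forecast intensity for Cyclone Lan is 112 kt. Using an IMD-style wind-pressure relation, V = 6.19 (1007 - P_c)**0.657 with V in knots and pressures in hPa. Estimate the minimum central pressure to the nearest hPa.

ΔP = (V / 6.19)^(1/0.657) = (112/6.19)^1.522.
112/6.19 = 18.094; 18.094^1.522 ≈ 82.04 hPa.
P_c = 1007 − 82.04 = 924.96 ≈ 925 hPa.

925 hPa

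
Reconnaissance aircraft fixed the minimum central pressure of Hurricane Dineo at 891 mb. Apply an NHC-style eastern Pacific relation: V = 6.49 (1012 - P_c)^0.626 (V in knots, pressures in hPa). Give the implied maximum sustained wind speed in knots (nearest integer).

131 kt

ΔP = 1012 − 891 = 121 mb.
121^0.626 ≈ 20.129.
V ≈ 6.49 × 20.129 ≈ 130.6 kt.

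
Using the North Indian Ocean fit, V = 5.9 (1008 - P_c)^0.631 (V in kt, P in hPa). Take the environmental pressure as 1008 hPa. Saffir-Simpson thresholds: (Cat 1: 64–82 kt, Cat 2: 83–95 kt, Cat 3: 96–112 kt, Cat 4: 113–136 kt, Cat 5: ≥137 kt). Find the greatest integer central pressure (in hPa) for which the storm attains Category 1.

964 hPa

Category 1 begins at V = 64 kt.
Required ΔP = (64/5.9)^(1/0.631) = 10.847^1.585 ≈ 43.73 hPa.
P_c ≤ 1008 − 43.73 = 964.27, so the highest integer P_c is 964 hPa.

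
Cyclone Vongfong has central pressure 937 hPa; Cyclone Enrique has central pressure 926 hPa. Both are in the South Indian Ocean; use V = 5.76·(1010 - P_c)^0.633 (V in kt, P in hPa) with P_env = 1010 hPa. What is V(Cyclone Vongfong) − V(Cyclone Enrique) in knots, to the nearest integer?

Cyclone Vongfong: ΔP = 73; V ≈ 5.76 × 73^0.633 ≈ 87.08 kt.
Cyclone Enrique: ΔP = 84; V ≈ 5.76 × 84^0.633 ≈ 95.17 kt.
Difference ≈ 87.08 − 95.17 = -8.09 → -8 kt.

-8 kt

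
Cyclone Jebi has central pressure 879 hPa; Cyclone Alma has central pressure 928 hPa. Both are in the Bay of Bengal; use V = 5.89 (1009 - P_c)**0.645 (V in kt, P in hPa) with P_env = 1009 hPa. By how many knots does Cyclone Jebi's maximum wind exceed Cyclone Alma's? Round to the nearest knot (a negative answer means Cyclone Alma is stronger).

36 kt

Cyclone Jebi: ΔP = 130; V ≈ 5.89 × 130^0.645 ≈ 136.02 kt.
Cyclone Alma: ΔP = 81; V ≈ 5.89 × 81^0.645 ≈ 100.25 kt.
Difference ≈ 136.02 − 100.25 = 35.77 → 36 kt.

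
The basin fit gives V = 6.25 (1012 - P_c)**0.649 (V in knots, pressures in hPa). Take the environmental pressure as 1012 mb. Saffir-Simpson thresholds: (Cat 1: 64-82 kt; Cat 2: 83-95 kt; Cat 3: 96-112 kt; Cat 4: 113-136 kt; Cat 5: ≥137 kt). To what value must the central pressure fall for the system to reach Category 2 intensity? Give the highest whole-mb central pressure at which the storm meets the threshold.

958 mb

Category 2 begins at V = 83 kt.
Required ΔP = (83/6.25)^(1/0.649) = 13.280^1.541 ≈ 53.78 mb.
P_c ≤ 1012 − 53.78 = 958.22, so the highest integer P_c is 958 mb.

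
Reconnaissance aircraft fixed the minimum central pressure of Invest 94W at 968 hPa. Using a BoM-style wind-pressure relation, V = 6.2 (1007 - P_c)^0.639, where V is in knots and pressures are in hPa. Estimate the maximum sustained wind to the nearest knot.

ΔP = 1007 − 968 = 39 hPa.
39^0.639 ≈ 10.392.
V ≈ 6.2 × 10.392 ≈ 64.4 kt.

64 kt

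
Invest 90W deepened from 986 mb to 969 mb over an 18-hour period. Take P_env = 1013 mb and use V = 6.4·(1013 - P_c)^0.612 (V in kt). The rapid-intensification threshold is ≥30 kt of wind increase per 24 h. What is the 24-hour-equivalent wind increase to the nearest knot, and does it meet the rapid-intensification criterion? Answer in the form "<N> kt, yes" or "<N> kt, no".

V₁: ΔP = 27, V ≈ 6.4 × 27^0.612 ≈ 48.10 kt.
V₂: ΔP = 44, V ≈ 6.4 × 44^0.612 ≈ 64.86 kt.
ΔV over 18 h = 16.76 kt → 24 h equivalent = 16.76 × 24/18 ≈ 22.35 kt.
22 kt < 30 kt ⇒ not rapid intensification.

22 kt, no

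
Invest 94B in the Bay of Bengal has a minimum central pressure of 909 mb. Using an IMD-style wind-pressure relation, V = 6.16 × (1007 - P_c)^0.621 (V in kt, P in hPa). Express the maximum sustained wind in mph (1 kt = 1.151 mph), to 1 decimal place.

ΔP = 1007 − 909 = 98 mb.
V ≈ 6.16 × 98^0.621 = 6.16 × 17.241 ≈ 106.202 kt.
106.202 × 1.151 ≈ 122.24 mph → 122.2 mph.

122.2 mph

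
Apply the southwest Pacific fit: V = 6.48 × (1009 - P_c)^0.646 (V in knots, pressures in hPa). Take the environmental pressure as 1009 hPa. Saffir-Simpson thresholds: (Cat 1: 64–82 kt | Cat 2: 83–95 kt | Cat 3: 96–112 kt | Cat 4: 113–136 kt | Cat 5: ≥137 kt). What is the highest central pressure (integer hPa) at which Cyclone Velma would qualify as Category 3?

Category 3 begins at V = 96 kt.
Required ΔP = (96/6.48)^(1/0.646) = 14.815^1.548 ≈ 64.90 hPa.
P_c ≤ 1009 − 64.90 = 944.10, so the highest integer P_c is 944 hPa.

944 hPa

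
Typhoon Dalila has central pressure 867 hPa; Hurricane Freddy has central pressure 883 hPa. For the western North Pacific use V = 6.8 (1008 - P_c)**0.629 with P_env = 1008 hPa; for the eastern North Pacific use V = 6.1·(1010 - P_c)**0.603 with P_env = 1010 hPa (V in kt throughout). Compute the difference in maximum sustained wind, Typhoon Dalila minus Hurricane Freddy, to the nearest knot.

40 kt

Typhoon Dalila: ΔP = 141; V ≈ 6.8 × 141^0.629 ≈ 152.89 kt.
Hurricane Freddy: ΔP = 127; V ≈ 6.1 × 127^0.603 ≈ 113.22 kt.
Difference ≈ 152.89 − 113.22 = 39.67 → 40 kt.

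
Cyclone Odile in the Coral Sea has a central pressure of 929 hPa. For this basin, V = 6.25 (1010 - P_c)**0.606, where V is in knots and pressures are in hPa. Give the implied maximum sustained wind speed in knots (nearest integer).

ΔP = 1010 − 929 = 81 hPa.
81^0.606 ≈ 14.340.
V ≈ 6.25 × 14.340 ≈ 89.6 kt.

90 kt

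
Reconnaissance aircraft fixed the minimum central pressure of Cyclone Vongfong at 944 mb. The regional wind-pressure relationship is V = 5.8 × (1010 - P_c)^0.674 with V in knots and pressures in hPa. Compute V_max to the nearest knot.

98 kt

ΔP = 1010 − 944 = 66 mb.
66^0.674 ≈ 16.841.
V ≈ 5.8 × 16.841 ≈ 97.7 kt.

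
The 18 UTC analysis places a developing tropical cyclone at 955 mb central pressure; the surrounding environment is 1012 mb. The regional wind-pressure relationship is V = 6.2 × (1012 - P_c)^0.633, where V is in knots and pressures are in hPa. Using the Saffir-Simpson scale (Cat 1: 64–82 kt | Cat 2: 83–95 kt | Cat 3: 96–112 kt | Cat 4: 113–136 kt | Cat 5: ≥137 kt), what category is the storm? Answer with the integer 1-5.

1

ΔP = 1012 − 955 = 57 mb.
V ≈ 6.2 × 57^0.633 = 6.2 × 12.93 ≈ 80 kt.
80 kt falls in the Category 1 band.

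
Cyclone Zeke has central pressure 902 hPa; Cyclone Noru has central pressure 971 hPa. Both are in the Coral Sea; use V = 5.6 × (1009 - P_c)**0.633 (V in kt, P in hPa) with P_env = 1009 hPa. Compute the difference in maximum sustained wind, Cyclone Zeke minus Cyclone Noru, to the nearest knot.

52 kt

Cyclone Zeke: ΔP = 107; V ≈ 5.6 × 107^0.633 ≈ 107.84 kt.
Cyclone Noru: ΔP = 38; V ≈ 5.6 × 38^0.633 ≈ 56.00 kt.
Difference ≈ 107.84 − 56.00 = 51.84 → 52 kt.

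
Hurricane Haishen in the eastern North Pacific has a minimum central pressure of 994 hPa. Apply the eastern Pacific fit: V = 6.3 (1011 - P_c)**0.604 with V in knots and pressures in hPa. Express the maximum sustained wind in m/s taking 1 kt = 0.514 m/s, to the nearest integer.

ΔP = 1011 − 994 = 17 hPa.
V ≈ 6.3 × 17^0.604 = 6.3 × 5.536 ≈ 34.876 kt.
34.876 × 0.514 ≈ 17.93 m/s → 18 m/s.

18 m/s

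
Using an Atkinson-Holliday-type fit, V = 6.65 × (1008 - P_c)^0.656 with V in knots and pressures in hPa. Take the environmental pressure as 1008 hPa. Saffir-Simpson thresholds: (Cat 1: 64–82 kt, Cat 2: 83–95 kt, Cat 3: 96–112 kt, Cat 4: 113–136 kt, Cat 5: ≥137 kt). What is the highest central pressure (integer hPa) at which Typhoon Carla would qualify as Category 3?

949 hPa

Category 3 begins at V = 96 kt.
Required ΔP = (96/6.65)^(1/0.656) = 14.436^1.524 ≈ 58.54 hPa.
P_c ≤ 1008 − 58.54 = 949.46, so the highest integer P_c is 949 hPa.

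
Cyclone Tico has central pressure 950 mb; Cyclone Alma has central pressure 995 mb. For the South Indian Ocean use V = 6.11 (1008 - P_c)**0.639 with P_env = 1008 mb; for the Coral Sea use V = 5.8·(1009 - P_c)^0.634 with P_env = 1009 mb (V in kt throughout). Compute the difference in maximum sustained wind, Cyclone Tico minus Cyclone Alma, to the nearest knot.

Cyclone Tico: ΔP = 58; V ≈ 6.11 × 58^0.639 ≈ 81.82 kt.
Cyclone Alma: ΔP = 14; V ≈ 5.8 × 14^0.634 ≈ 30.91 kt.
Difference ≈ 81.82 − 30.91 = 50.91 → 51 kt.

51 kt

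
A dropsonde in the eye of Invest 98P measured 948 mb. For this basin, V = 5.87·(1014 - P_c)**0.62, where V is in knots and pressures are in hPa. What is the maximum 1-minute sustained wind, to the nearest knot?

79 kt

ΔP = 1014 − 948 = 66 mb.
66^0.62 ≈ 13.431.
V ≈ 5.87 × 13.431 ≈ 78.8 kt.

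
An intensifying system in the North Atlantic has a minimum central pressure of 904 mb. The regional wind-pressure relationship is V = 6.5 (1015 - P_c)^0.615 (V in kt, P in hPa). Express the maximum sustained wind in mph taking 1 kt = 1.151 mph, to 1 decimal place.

ΔP = 1015 − 904 = 111 mb.
V ≈ 6.5 × 111^0.615 = 6.5 × 18.108 ≈ 117.703 kt.
117.703 × 1.151 ≈ 135.48 mph → 135.5 mph.

135.5 mph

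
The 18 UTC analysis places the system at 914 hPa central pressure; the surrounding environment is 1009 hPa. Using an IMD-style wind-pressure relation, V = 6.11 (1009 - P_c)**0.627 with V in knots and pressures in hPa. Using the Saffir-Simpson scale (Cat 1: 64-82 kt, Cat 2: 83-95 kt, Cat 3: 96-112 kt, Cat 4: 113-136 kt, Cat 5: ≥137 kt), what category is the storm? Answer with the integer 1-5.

ΔP = 1009 − 914 = 95 hPa.
V ≈ 6.11 × 95^0.627 = 6.11 × 17.38 ≈ 106 kt.
106 kt falls in the Category 3 band.

3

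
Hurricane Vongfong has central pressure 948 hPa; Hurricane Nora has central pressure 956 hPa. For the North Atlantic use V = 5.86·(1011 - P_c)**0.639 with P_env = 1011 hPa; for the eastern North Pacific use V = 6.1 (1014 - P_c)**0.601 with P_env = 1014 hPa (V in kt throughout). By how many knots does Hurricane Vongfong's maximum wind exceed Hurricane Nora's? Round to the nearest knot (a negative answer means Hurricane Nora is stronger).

13 kt

Hurricane Vongfong: ΔP = 63; V ≈ 5.86 × 63^0.639 ≈ 82.73 kt.
Hurricane Nora: ΔP = 58; V ≈ 6.1 × 58^0.601 ≈ 70.01 kt.
Difference ≈ 82.73 − 70.01 = 12.72 → 13 kt.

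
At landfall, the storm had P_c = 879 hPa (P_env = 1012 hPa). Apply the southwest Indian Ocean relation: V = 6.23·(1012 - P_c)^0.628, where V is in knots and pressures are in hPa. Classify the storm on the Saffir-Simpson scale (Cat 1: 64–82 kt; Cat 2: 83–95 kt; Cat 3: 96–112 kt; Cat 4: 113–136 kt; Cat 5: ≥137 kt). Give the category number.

4

ΔP = 1012 − 879 = 133 hPa.
V ≈ 6.23 × 133^0.628 = 6.23 × 21.57 ≈ 134 kt.
134 kt falls in the Category 4 band.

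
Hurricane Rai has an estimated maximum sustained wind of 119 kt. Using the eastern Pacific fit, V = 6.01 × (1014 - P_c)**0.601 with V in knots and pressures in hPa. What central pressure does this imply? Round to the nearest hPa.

870 hPa

ΔP = (V / 6.01)^(1/0.601) = (119/6.01)^1.664.
119/6.01 = 19.800; 19.800^1.664 ≈ 143.72 hPa.
P_c = 1014 − 143.72 = 870.28 ≈ 870 hPa.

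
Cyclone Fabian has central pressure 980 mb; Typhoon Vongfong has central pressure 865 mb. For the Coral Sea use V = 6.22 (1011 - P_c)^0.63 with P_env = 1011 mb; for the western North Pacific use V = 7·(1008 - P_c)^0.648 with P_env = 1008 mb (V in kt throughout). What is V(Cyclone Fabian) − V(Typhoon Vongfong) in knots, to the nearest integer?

Cyclone Fabian: ΔP = 31; V ≈ 6.22 × 31^0.63 ≈ 54.12 kt.
Typhoon Vongfong: ΔP = 143; V ≈ 7 × 143^0.648 ≈ 174.48 kt.
Difference ≈ 54.12 − 174.48 = -120.36 → -120 kt.

-120 kt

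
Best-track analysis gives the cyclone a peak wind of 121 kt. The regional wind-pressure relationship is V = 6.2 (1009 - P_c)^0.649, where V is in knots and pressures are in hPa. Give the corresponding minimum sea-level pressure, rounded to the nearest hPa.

ΔP = (V / 6.2)^(1/0.649) = (121/6.2)^1.541.
121/6.2 = 19.516; 19.516^1.541 ≈ 97.34 hPa.
P_c = 1009 − 97.34 = 911.66 ≈ 912 hPa.

912 hPa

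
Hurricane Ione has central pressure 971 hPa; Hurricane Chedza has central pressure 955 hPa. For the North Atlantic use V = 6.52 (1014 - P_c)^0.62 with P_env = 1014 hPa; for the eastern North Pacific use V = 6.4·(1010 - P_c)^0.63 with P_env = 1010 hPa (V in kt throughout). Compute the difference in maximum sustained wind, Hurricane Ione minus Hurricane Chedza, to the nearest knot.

Hurricane Ione: ΔP = 43; V ≈ 6.52 × 43^0.62 ≈ 67.14 kt.
Hurricane Chedza: ΔP = 55; V ≈ 6.4 × 55^0.63 ≈ 79.91 kt.
Difference ≈ 67.14 − 79.91 = -12.77 → -13 kt.

-13 kt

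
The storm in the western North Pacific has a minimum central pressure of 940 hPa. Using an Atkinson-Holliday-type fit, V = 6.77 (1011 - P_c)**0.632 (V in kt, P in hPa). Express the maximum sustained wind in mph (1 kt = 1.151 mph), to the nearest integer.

115 mph

ΔP = 1011 − 940 = 71 hPa.
V ≈ 6.77 × 71^0.632 = 6.77 × 14.791 ≈ 100.135 kt.
100.135 × 1.151 ≈ 115.25 mph → 115 mph.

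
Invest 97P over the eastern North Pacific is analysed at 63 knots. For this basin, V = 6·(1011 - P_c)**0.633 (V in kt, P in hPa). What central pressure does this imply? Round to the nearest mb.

970 mb

ΔP = (V / 6)^(1/0.633) = (63/6)^1.580.
63/6 = 10.500; 10.500^1.580 ≈ 41.04 mb.
P_c = 1011 − 41.04 = 969.96 ≈ 970 mb.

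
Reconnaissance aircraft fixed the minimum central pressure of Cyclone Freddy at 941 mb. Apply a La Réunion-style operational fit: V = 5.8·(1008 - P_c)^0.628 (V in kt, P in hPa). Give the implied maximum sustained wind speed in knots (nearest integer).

ΔP = 1008 − 941 = 67 mb.
67^0.628 ≈ 14.021.
V ≈ 5.8 × 14.021 ≈ 81.3 kt.

81 kt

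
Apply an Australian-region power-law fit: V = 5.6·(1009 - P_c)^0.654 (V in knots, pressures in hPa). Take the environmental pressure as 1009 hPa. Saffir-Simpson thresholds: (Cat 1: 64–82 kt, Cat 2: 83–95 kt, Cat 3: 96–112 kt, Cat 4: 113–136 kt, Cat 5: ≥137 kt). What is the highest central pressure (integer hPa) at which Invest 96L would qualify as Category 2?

Category 2 begins at V = 83 kt.
Required ΔP = (83/5.6)^(1/0.654) = 14.821^1.529 ≈ 61.71 hPa.
P_c ≤ 1009 − 61.71 = 947.29, so the highest integer P_c is 947 hPa.

947 hPa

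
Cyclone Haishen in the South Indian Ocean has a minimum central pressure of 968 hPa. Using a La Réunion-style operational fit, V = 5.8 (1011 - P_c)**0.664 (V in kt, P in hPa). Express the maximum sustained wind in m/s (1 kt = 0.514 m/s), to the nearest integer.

36 m/s

ΔP = 1011 − 968 = 43 hPa.
V ≈ 5.8 × 43^0.664 = 5.8 × 12.151 ≈ 70.478 kt.
70.478 × 0.514 ≈ 36.23 m/s → 36 m/s.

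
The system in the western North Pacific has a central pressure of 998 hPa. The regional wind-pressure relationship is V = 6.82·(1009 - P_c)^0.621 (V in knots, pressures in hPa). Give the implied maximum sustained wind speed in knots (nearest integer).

ΔP = 1009 − 998 = 11 hPa.
11^0.621 ≈ 4.433.
V ≈ 6.82 × 4.433 ≈ 30.2 kt.

30 kt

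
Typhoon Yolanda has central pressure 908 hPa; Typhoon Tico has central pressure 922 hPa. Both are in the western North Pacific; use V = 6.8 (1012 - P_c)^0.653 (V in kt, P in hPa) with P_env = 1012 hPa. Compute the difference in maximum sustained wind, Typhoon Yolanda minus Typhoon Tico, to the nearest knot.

Typhoon Yolanda: ΔP = 104; V ≈ 6.8 × 104^0.653 ≈ 141.13 kt.
Typhoon Tico: ΔP = 90; V ≈ 6.8 × 90^0.653 ≈ 128.42 kt.
Difference ≈ 141.13 − 128.42 = 12.71 → 13 kt.

13 kt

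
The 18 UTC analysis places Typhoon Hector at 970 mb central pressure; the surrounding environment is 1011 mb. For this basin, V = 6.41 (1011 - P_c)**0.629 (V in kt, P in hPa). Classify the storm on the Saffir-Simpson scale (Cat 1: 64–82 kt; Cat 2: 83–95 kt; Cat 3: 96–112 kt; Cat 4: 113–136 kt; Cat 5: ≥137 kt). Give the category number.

1

ΔP = 1011 − 970 = 41 mb.
V ≈ 6.41 × 41^0.629 = 6.41 × 10.34 ≈ 66 kt.
66 kt falls in the Category 1 band.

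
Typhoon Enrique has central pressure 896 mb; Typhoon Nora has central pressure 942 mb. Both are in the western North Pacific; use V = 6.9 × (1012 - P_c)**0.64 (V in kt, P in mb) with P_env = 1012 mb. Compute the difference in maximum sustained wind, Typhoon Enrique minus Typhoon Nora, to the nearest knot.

40 kt

Typhoon Enrique: ΔP = 116; V ≈ 6.9 × 116^0.64 ≈ 144.58 kt.
Typhoon Nora: ΔP = 70; V ≈ 6.9 × 70^0.64 ≈ 104.64 kt.
Difference ≈ 144.58 − 104.64 = 39.94 → 40 kt.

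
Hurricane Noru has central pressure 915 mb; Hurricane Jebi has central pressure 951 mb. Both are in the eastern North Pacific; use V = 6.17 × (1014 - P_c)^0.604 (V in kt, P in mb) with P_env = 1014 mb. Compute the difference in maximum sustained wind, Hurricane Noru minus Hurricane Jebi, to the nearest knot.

Hurricane Noru: ΔP = 99; V ≈ 6.17 × 99^0.604 ≈ 99.00 kt.
Hurricane Jebi: ΔP = 63; V ≈ 6.17 × 63^0.604 ≈ 75.35 kt.
Difference ≈ 99.00 − 75.35 = 23.65 → 24 kt.

24 kt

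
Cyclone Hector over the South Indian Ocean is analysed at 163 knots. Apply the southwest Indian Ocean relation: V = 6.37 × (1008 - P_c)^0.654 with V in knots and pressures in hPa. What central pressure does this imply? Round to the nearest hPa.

866 hPa

ΔP = (V / 6.37)^(1/0.654) = (163/6.37)^1.529.
163/6.37 = 25.589; 25.589^1.529 ≈ 142.23 hPa.
P_c = 1008 − 142.23 = 865.77 ≈ 866 hPa.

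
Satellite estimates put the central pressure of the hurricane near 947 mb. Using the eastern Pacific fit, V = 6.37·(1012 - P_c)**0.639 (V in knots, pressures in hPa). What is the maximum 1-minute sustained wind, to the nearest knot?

92 kt

ΔP = 1012 − 947 = 65 mb.
65^0.639 ≈ 14.403.
V ≈ 6.37 × 14.403 ≈ 91.7 kt.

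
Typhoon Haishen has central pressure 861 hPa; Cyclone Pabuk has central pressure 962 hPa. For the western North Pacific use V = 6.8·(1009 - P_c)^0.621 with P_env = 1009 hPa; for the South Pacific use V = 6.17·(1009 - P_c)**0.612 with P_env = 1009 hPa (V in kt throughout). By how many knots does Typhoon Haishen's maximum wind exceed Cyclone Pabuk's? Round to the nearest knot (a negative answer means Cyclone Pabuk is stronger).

Typhoon Haishen: ΔP = 148; V ≈ 6.8 × 148^0.621 ≈ 151.44 kt.
Cyclone Pabuk: ΔP = 47; V ≈ 6.17 × 47^0.612 ≈ 65.10 kt.
Difference ≈ 151.44 − 65.10 = 86.34 → 86 kt.

86 kt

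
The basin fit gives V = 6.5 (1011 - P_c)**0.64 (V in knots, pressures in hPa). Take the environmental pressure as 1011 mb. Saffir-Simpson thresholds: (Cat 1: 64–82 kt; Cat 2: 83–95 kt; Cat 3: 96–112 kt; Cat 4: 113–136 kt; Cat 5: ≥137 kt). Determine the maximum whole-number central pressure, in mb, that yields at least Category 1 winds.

Category 1 begins at V = 64 kt.
Required ΔP = (64/6.5)^(1/0.64) = 9.846^1.562 ≈ 35.64 mb.
P_c ≤ 1011 − 35.64 = 975.36, so the highest integer P_c is 975 mb.

975 mb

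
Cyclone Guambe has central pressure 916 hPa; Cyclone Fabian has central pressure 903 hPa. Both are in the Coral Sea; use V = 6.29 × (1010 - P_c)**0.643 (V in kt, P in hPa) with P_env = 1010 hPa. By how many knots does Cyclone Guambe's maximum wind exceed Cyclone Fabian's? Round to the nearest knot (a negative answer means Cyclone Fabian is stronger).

-10 kt

Cyclone Guambe: ΔP = 94; V ≈ 6.29 × 94^0.643 ≈ 116.78 kt.
Cyclone Fabian: ΔP = 107; V ≈ 6.29 × 107^0.643 ≈ 126.92 kt.
Difference ≈ 116.78 − 126.92 = -10.14 → -10 kt.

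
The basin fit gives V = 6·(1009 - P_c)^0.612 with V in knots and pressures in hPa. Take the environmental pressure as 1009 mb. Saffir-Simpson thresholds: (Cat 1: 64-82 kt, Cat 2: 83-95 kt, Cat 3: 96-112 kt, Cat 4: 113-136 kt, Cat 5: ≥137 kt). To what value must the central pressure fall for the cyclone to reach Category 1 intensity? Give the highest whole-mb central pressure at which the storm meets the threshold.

961 mb

Category 1 begins at V = 64 kt.
Required ΔP = (64/6)^(1/0.612) = 10.667^1.634 ≈ 47.84 mb.
P_c ≤ 1009 − 47.84 = 961.16, so the highest integer P_c is 961 mb.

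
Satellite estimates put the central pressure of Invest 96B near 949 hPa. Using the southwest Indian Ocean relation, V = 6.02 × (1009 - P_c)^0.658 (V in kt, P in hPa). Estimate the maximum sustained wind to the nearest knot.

ΔP = 1009 − 949 = 60 hPa.
60^0.658 ≈ 14.792.
V ≈ 6.02 × 14.792 ≈ 89.0 kt.

89 kt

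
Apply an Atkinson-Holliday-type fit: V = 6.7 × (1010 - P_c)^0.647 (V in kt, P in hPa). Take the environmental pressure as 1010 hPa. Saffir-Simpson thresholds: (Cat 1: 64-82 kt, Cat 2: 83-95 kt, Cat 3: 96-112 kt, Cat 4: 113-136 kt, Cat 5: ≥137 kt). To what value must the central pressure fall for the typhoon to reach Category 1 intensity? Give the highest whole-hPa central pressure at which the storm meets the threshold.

Category 1 begins at V = 64 kt.
Required ΔP = (64/6.7)^(1/0.647) = 9.552^1.546 ≈ 32.72 hPa.
P_c ≤ 1010 − 32.72 = 977.28, so the highest integer P_c is 977 hPa.

977 hPa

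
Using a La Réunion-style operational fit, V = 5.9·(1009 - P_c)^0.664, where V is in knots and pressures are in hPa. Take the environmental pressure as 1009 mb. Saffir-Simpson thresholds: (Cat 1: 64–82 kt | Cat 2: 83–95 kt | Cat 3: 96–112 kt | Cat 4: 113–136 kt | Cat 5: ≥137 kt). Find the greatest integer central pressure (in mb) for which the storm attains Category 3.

Category 3 begins at V = 96 kt.
Required ΔP = (96/5.9)^(1/0.664) = 16.271^1.506 ≈ 66.75 mb.
P_c ≤ 1009 − 66.75 = 942.25, so the highest integer P_c is 942 mb.

942 mb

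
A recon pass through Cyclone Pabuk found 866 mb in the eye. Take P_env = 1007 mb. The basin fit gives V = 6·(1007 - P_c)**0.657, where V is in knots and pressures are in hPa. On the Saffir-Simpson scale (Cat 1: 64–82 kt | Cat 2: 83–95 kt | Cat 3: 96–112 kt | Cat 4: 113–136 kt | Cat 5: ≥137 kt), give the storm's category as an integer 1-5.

5

ΔP = 1007 − 866 = 141 mb.
V ≈ 6 × 141^0.657 = 6 × 25.82 ≈ 155 kt.
155 kt falls in the Category 5 band.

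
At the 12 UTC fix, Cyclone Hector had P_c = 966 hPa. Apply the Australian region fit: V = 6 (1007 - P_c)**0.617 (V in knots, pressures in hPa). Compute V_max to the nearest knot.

59 kt

ΔP = 1007 − 966 = 41 hPa.
41^0.617 ≈ 9.888.
V ≈ 6 × 9.888 ≈ 59.3 kt.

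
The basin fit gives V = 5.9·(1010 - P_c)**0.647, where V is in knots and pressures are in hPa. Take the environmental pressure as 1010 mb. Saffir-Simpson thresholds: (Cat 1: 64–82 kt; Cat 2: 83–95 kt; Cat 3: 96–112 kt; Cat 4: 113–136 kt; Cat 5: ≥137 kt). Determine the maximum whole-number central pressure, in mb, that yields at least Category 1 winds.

970 mb

Category 1 begins at V = 64 kt.
Required ΔP = (64/5.9)^(1/0.647) = 10.847^1.546 ≈ 39.83 mb.
P_c ≤ 1010 − 39.83 = 970.17, so the highest integer P_c is 970 mb.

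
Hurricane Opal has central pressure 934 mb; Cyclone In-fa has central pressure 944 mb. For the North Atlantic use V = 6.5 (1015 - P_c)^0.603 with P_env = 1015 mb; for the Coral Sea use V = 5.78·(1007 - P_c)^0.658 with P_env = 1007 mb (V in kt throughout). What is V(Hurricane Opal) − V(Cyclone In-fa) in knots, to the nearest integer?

4 kt

Hurricane Opal: ΔP = 81; V ≈ 6.5 × 81^0.603 ≈ 91.99 kt.
Cyclone In-fa: ΔP = 63; V ≈ 5.78 × 63^0.658 ≈ 88.29 kt.
Difference ≈ 91.99 − 88.29 = 3.70 → 4 kt.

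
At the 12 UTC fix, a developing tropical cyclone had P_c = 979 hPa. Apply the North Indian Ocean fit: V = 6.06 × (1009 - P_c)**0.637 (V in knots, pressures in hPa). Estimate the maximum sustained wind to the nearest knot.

53 kt

ΔP = 1009 − 979 = 30 hPa.
30^0.637 ≈ 8.728.
V ≈ 6.06 × 8.728 ≈ 52.9 kt.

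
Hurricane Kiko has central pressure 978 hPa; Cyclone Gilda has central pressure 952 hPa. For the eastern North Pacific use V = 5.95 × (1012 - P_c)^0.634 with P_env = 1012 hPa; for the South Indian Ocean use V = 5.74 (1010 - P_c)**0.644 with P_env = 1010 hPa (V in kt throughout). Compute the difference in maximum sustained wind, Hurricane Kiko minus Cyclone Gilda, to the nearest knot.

Hurricane Kiko: ΔP = 34; V ≈ 5.95 × 34^0.634 ≈ 55.65 kt.
Cyclone Gilda: ΔP = 58; V ≈ 5.74 × 58^0.644 ≈ 78.44 kt.
Difference ≈ 55.65 − 78.44 = -22.79 → -23 kt.

-23 kt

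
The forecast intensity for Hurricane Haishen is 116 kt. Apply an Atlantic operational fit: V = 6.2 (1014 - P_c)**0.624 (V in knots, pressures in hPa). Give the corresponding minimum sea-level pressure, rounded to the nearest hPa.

905 hPa

ΔP = (V / 6.2)^(1/0.624) = (116/6.2)^1.603.
116/6.2 = 18.710; 18.710^1.603 ≈ 109.29 hPa.
P_c = 1014 − 109.29 = 904.71 ≈ 905 hPa.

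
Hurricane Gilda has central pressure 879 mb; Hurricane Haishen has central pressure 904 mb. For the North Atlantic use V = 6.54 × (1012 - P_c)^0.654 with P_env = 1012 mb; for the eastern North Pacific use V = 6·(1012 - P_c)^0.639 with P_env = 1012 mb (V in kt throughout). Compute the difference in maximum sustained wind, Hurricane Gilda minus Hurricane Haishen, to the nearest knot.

41 kt

Hurricane Gilda: ΔP = 133; V ≈ 6.54 × 133^0.654 ≈ 160.17 kt.
Hurricane Haishen: ΔP = 108; V ≈ 6 × 108^0.639 ≈ 119.54 kt.
Difference ≈ 160.17 − 119.54 = 40.63 → 41 kt.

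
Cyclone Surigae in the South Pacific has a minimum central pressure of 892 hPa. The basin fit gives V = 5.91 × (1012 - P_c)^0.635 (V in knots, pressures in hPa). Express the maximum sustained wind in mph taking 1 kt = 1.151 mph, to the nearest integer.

142 mph

ΔP = 1012 − 892 = 120 hPa.
V ≈ 5.91 × 120^0.635 = 5.91 × 20.906 ≈ 123.557 kt.
123.557 × 1.151 ≈ 142.21 mph → 142 mph.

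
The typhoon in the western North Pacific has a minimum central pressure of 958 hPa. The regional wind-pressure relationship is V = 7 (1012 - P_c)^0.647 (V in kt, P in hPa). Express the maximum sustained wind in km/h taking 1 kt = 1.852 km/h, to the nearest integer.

171 km/h

ΔP = 1012 − 958 = 54 hPa.
V ≈ 7 × 54^0.647 = 7 × 13.209 ≈ 92.461 kt.
92.461 × 1.852 ≈ 171.24 km/h → 171 km/h.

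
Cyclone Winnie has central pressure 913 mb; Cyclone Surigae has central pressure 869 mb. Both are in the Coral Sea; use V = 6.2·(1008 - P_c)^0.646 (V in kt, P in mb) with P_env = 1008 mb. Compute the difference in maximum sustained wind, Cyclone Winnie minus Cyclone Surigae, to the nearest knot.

Cyclone Winnie: ΔP = 95; V ≈ 6.2 × 95^0.646 ≈ 117.49 kt.
Cyclone Surigae: ΔP = 139; V ≈ 6.2 × 139^0.646 ≈ 150.24 kt.
Difference ≈ 117.49 − 150.24 = -32.75 → -33 kt.

-33 kt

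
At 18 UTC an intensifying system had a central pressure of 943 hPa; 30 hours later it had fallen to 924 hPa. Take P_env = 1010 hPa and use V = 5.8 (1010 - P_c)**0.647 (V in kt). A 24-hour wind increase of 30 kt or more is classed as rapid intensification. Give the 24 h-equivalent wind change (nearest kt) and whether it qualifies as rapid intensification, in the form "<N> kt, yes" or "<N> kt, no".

V₁: ΔP = 67, V ≈ 5.8 × 67^0.647 ≈ 88.08 kt.
V₂: ΔP = 86, V ≈ 5.8 × 86^0.647 ≈ 103.53 kt.
ΔV over 30 h = 15.45 kt → 24 h equivalent = 15.45 × 24/30 ≈ 12.36 kt.
12 kt < 30 kt ⇒ not rapid intensification.

12 kt, no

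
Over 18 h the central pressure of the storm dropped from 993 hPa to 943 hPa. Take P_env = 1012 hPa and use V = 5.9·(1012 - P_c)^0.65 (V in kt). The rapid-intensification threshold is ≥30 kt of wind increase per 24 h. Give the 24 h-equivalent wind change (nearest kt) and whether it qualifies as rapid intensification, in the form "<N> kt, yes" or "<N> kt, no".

V₁: ΔP = 19, V ≈ 5.9 × 19^0.65 ≈ 40.00 kt.
V₂: ΔP = 69, V ≈ 5.9 × 69^0.65 ≈ 92.49 kt.
ΔV over 18 h = 52.49 kt → 24 h equivalent = 52.49 × 24/18 ≈ 69.99 kt.
70 kt ≥ 30 kt ⇒ rapid intensification.

70 kt, yes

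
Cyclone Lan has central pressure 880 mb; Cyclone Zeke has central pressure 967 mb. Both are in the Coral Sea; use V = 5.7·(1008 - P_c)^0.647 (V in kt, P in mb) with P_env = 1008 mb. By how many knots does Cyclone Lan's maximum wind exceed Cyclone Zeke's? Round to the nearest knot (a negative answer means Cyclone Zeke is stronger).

Cyclone Lan: ΔP = 128; V ≈ 5.7 × 128^0.647 ≈ 131.60 kt.
Cyclone Zeke: ΔP = 41; V ≈ 5.7 × 41^0.647 ≈ 63.00 kt.
Difference ≈ 131.60 − 63.00 = 68.60 → 69 kt.

69 kt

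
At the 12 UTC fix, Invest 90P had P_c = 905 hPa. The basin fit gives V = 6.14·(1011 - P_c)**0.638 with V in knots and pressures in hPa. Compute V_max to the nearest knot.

ΔP = 1011 − 905 = 106 hPa.
106^0.638 ≈ 19.595.
V ≈ 6.14 × 19.595 ≈ 120.3 kt.

120 kt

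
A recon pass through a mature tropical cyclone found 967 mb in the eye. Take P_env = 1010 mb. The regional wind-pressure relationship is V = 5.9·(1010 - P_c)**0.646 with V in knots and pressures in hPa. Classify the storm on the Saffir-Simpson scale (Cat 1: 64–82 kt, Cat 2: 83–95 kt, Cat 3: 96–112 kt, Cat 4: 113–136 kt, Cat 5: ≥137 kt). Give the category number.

1

ΔP = 1010 − 967 = 43 mb.
V ≈ 5.9 × 43^0.646 = 5.9 × 11.36 ≈ 67 kt.
67 kt falls in the Category 1 band.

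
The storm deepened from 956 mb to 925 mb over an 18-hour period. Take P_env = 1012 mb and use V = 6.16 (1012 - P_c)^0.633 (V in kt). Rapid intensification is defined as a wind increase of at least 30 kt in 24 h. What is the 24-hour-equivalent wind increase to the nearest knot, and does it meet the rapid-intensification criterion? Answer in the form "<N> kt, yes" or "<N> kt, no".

V₁: ΔP = 56, V ≈ 6.16 × 56^0.633 ≈ 78.74 kt.
V₂: ΔP = 87, V ≈ 6.16 × 87^0.633 ≈ 104.06 kt.
ΔV over 18 h = 25.32 kt → 24 h equivalent = 25.32 × 24/18 ≈ 33.76 kt.
34 kt ≥ 30 kt ⇒ rapid intensification.

34 kt, yes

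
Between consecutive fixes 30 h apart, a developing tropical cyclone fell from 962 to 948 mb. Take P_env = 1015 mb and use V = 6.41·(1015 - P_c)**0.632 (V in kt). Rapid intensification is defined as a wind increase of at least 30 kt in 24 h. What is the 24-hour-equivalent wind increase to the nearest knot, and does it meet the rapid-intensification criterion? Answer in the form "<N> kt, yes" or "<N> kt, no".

V₁: ΔP = 53, V ≈ 6.41 × 53^0.632 ≈ 78.81 kt.
V₂: ΔP = 67, V ≈ 6.41 × 67^0.632 ≈ 91.40 kt.
ΔV over 30 h = 12.59 kt → 24 h equivalent = 12.59 × 24/30 ≈ 10.07 kt.
10 kt < 30 kt ⇒ not rapid intensification.

10 kt, no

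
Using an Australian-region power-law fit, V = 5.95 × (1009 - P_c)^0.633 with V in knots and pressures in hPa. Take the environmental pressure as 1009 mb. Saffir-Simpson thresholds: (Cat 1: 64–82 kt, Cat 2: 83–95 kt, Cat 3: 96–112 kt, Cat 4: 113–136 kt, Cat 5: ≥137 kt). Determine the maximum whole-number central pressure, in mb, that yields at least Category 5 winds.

867 mb

Category 5 begins at V = 137 kt.
Required ΔP = (137/5.95)^(1/0.633) = 23.025^1.580 ≈ 141.90 mb.
P_c ≤ 1009 − 141.90 = 867.10, so the highest integer P_c is 867 mb.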